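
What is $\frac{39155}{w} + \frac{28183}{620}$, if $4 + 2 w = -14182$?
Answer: $\frac{4283559}{107260} \approx 39.936$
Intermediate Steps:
$w = -7093$ ($w = -2 + \frac{1}{2} \left(-14182\right) = -2 - 7091 = -7093$)
$\frac{39155}{w} + \frac{28183}{620} = \frac{39155}{-7093} + \frac{28183}{620} = 39155 \left(- \frac{1}{7093}\right) + 28183 \cdot \frac{1}{620} = - \frac{955}{173} + \frac{28183}{620} = \frac{4283559}{107260}$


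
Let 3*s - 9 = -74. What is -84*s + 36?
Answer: 1856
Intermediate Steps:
s = -65/3 (s = 3 + (⅓)*(-74) = 3 - 74/3 = -65/3 ≈ -21.667)
-84*s + 36 = -84*(-65/3) + 36 = 1820 + 36 = 1856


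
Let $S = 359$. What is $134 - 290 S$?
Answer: $-103976$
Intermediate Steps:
$134 - 290 S = 134 - 104110 = -103976$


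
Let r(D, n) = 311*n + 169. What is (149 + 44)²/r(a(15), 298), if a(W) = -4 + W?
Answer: 37249/92847 ≈ 0.40119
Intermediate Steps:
r(D, n) = 169 + 311*n
(149 + 44)²/r(a(15), 298) = (149 + 44)²/(169 + 311*298) = 193²/(169 + 92678) = 37249/92847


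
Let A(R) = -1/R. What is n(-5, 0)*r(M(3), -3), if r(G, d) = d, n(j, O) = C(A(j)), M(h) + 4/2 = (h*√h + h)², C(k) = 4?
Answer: -12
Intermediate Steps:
M(h) = -2 + (h + h^(3/2))² (M(h) = -2 + (h*√h + h)² = -2 + (h^(3/2) + h)² = -2 + (h + h^(3/2))²)
n(j, O) = 4
n(-5, 0)*r(M(3), -3) = 4*(-3) = -12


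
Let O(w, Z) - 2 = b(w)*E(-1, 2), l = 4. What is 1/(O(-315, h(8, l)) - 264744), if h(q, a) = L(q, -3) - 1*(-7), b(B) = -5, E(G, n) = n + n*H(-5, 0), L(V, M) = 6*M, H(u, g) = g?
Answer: -1/264752 ≈ -3.7771e-6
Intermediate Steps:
E(G, n) = n (E(G, n) = n + n*0 = n + 0 = n)
h(q, a) = -11 (h(q, a) = 6*(-3) - 1*(-7) = -18 + 7 = -11)
O(w, Z) = -8 (O(w, Z) = 2 - 5*2 = 2 - 10 = -8)
1/(O(-315, h(8, l)) - 264744) = 1/(-8 - 264744) = 1/(-264752) = -1/264752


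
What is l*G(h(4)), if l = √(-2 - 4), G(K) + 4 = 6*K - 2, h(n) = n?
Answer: 18*I*√6 ≈ 44.091*I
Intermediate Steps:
G(K) = -6 + 6*K (G(K) = -4 + (6*K - 2) = -4 + (-2 + 6*K) = -6 + 6*K)
l = I*√6 (l = √(-6) = I*√6 ≈ 2.4495*I)
l*G(h(4)) = (I*√6)*(-6 + 6*4) = (I*√6)*(-6 + 24) = (I*√6)*18 = 18*I*√6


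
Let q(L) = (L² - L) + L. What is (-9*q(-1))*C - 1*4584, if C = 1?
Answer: -4593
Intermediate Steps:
q(L) = L²
(-9*q(-1))*C - 1*4584 = -9*(-1)²*1 - 1*4584 = -9*1*1 - 4584 = -9*1 - 4584 = -9 - 4584 = -4593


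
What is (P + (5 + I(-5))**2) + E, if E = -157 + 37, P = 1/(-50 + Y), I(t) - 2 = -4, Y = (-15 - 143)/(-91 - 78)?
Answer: -920581/8292 ≈ -111.02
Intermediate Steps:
Y = 158/169 (Y = -158/(-169) = -158*(-1/169) = 158/169 ≈ 0.93491)
I(t) = -2 (I(t) = 2 - 4 = -2)
P = -169/8292 (P = 1/(-50 + 158/169) = 1/(-8292/169) = -169/8292 ≈ -0.020381)
E = -120
(P + (5 + I(-5))**2) + E = (-169/8292 + (5 - 2)**2) - 120 = (-169/8292 + 3**2) - 120 = (-169/8292 + 9) - 120 = 74459/8292 - 120 = -920581/8292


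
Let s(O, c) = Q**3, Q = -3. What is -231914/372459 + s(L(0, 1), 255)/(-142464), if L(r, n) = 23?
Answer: -11009779901/17687332992 ≈ -0.62247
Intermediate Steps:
s(O, c) = -27 (s(O, c) = (-3)**3 = -27)
-231914/372459 + s(L(0, 1), 255)/(-142464) = -231914/372459 - 27/(-142464) = -231914*1/372459 - 27*(-1/142464) = -231914/372459 + 9/47488 = -11009779901/17687332992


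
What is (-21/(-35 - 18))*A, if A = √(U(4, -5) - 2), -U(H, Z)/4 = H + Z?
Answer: 21*√2/53 ≈ 0.56035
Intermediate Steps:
U(H, Z) = -4*H - 4*Z (U(H, Z) = -4*(H + Z) = -4*H - 4*Z)
A = √2 (A = √((-4*4 - 4*(-5)) - 2) = √((-16 + 20) - 2) = √(4 - 2) = √2 ≈ 1.4142)
(-21/(-35 - 18))*A = (-21/(-35 - 18))*√2 = (-21/(-53))*√2 = (-1/53*(-21))*√2 = 21*√2/53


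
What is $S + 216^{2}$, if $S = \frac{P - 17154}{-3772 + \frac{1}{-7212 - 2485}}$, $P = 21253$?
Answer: $\frac{1706500729757}{36577085} \approx 46655.0$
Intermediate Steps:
$S = - \frac{39748003}{36577085}$ ($S = \frac{21253 - 17154}{-3772 + \frac{1}{-7212 - 2485}} = \frac{4099}{-3772 + \frac{1}{-9697}} = \frac{4099}{-3772 - \frac{1}{9697}} = \frac{4099}{- \frac{36577085}{9697}} = 4099 \left(- \frac{9697}{36577085}\right) = - \frac{39748003}{36577085} \approx -1.0867$)
$S + 216^{2} = - \frac{39748003}{36577085} + 216^{2} = - \frac{39748003}{36577085} + 46656 = \frac{1706500729757}{36577085}$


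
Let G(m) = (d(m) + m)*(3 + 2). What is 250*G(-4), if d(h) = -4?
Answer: -10000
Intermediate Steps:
G(m) = -20 + 5*m (G(m) = (-4 + m)*(3 + 2) = (-4 + m)*5 = -20 + 5*m)
250*G(-4) = 250*(-20 + 5*(-4)) = 250*(-20 - 20) = 250*(-40) = -10000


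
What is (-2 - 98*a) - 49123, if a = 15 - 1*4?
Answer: -50203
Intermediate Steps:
a = 11 (a = 15 - 4 = 11)
(-2 - 98*a) - 49123 = (-2 - 98*11) - 49123 = (-2 - 1078) - 49123 = -1080 - 49123 = -50203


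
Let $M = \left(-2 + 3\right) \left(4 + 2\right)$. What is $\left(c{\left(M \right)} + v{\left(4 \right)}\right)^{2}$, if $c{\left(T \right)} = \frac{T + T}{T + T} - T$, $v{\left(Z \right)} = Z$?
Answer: $1$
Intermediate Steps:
$M = 6$ ($M = 1 \cdot 6 = 6$)
$c{\left(T \right)} = 1 - T$ ($c{\left(T \right)} = \frac{2 T}{2 T} - T = 2 T \frac{1}{2 T} - T = 1 - T$)
$\left(c{\left(M \right)} + v{\left(4 \right)}\right)^{2} = \left(\left(1 - 6\right) + 4\right)^{2} = \left(-5 + 4\right)^{2} = \left(-1\right)^{2} = 1$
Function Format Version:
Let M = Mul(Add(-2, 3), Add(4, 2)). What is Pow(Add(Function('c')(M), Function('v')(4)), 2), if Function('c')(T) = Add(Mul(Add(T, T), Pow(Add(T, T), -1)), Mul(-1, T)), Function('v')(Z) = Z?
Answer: 1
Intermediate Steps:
M = 6 (M = Mul(1, 6) = 6)
Function('c')(T) = Add(1, Mul(-1, T)) (Function('c')(T) = Add(Mul(Mul(2, T), Pow(Mul(2, T), -1)), Mul(-1, T)) = Add(Mul(Mul(2, T), Mul(Rational(1, 2), Pow(T, -1))), Mul(-1, T)) = Add(1, Mul(-1, T)))
Pow(Add(Function('c')(M), Function('v')(4)), 2) = Pow(Add(Add(1, Mul(-1, 6)), 4), 2) = Pow(Add(Add(1, -6), 4), 2) = Pow(Add(-5, 4), 2) = Pow(-1, 2) = 1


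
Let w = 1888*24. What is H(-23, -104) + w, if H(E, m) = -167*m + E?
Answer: 62657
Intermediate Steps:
H(E, m) = E - 167*m
w = 45312
H(-23, -104) + w = (-23 - 167*(-104)) + 45312 = (-23 + 17368) + 45312 = 17345 + 45312 = 62657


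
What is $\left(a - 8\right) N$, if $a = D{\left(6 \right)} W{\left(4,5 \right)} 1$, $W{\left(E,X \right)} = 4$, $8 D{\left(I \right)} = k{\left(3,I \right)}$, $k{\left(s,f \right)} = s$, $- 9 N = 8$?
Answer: $\frac{52}{9} \approx 5.7778$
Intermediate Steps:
$N = - \frac{8}{9}$ ($N = \left(- \frac{1}{9}\right) 8 = - \frac{8}{9} \approx -0.88889$)
$D{\left(I \right)} = \frac{3}{8}$ ($D{\left(I \right)} = \frac{1}{8} \cdot 3 = \frac{3}{8}$)
$a = \frac{3}{2}$ ($a = \frac{3}{8} \cdot 4 \cdot 1 = \frac{3}{2} \cdot 1 = \frac{3}{2} \approx 1.5$)
$\left(a - 8\right) N = \left(\frac{3}{2} - 8\right) \left(- \frac{8}{9}\right) = \left(- \frac{13}{2}\right) \left(- \frac{8}{9}\right) = \frac{52}{9}$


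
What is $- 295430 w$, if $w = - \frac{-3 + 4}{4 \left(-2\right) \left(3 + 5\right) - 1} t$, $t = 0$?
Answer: $0$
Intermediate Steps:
$w = 0$ ($w = - \frac{-3 + 4}{4 \left(-2\right) \left(3 + 5\right) - 1} \cdot 0 = - \frac{1}{\left(-8\right) 8 - 1} \cdot 0 = - \frac{1}{-64 - 1} \cdot 0 = - \frac{1}{-65} \cdot 0 = - \frac{1 \left(-1\right)}{65} \cdot 0 = \left(-1\right) \left(- \frac{1}{65}\right) 0 = \frac{1}{65} \cdot 0 = 0$)
$- 295430 w = \left(-295430\right) 0 = 0$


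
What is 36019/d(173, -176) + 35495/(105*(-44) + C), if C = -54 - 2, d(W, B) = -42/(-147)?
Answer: 589451459/4676 ≈ 1.2606e+5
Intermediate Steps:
d(W, B) = 2/7 (d(W, B) = -42*(-1/147) = 2/7)
C = -56
36019/d(173, -176) + 35495/(105*(-44) + C) = 36019/(2/7) + 35495/(105*(-44) - 56) = 36019*(7/2) + 35495/(-4620 - 56) = 252133/2 + 35495/(-4676) = 252133/2 + 35495*(-1/4676) = 252133/2 - 35495/4676 = 589451459/4676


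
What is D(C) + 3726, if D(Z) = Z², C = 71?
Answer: 8767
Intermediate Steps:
D(C) + 3726 = 71² + 3726 = 5041 + 3726 = 8767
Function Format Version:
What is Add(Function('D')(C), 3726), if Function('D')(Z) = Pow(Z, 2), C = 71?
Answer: 8767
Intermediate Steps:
Add(Function('D')(C), 3726) = Add(Pow(71, 2), 3726) = Add(5041, 3726) = 8767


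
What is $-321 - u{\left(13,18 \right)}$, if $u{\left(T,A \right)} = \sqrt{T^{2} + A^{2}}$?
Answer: $-321 - \sqrt{493} \approx -343.2$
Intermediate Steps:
$u{\left(T,A \right)} = \sqrt{A^{2} + T^{2}}$
$-321 - u{\left(13,18 \right)} = -321 - \sqrt{18^{2} + 13^{2}} = -321 - \sqrt{324 + 169} = -321 - \sqrt{493}$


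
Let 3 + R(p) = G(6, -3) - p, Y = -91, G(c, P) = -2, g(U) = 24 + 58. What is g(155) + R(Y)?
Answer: 168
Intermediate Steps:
g(U) = 82
R(p) = -5 - p (R(p) = -3 + (-2 - p) = -5 - p)
g(155) + R(Y) = 82 + (-5 - 1*(-91)) = 82 + (-5 + 91) = 82 + 86 = 168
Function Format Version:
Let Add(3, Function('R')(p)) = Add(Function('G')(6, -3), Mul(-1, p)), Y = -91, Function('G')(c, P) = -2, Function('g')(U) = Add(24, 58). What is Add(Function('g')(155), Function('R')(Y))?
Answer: 168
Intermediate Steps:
Function('g')(U) = 82
Function('R')(p) = Add(-5, Mul(-1, p)) (Function('R')(p) = Add(-3, Add(-2, Mul(-1, p))) = Add(-5, Mul(-1, p)))
Add(Function('g')(155), Function('R')(Y)) = Add(82, Add(-5, Mul(-1, -91))) = Add(82, Add(-5, 91)) = Add(82, 86) = 168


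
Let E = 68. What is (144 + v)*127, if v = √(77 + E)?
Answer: 18288 + 127*√145 ≈ 19817.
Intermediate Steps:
v = √145 (v = √(77 + 68) = √145 ≈ 12.042)
(144 + v)*127 = (144 + √145)*127 = 18288 + 127*√145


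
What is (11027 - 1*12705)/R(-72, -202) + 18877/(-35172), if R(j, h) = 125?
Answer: -61378241/4396500 ≈ -13.961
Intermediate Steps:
(11027 - 1*12705)/R(-72, -202) + 18877/(-35172) = (11027 - 1*12705)/125 + 18877/(-35172) = (11027 - 12705)*(1/125) + 18877*(-1/35172) = -1678*1/125 - 18877/35172 = -1678/125 - 18877/35172 = -61378241/4396500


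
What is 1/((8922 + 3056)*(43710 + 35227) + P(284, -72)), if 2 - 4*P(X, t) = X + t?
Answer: 2/1891014667 ≈ 1.0576e-9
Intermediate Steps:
P(X, t) = ½ - X/4 - t/4 (P(X, t) = ½ - (X + t)/4 = ½ + (-X/4 - t/4) = ½ - X/4 - t/4)
1/((8922 + 3056)*(43710 + 35227) + P(284, -72)) = 1/((8922 + 3056)*(43710 + 35227) + (½ - ¼*284 - ¼*(-72))) = 1/(11978*78937 + (½ - 71 + 18)) = 1/(945507386 - 105/2) = 1/(1891014667/2) = 2/1891014667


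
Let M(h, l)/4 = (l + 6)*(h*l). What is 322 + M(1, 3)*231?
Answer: 25270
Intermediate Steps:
M(h, l) = 4*h*l*(6 + l) (M(h, l) = 4*((l + 6)*(h*l)) = 4*((6 + l)*(h*l)) = 4*(h*l*(6 + l)) = 4*h*l*(6 + l))
322 + M(1, 3)*231 = 322 + (4*1*3*(6 + 3))*231 = 322 + (4*1*3*9)*231 = 322 + 108*231 = 322 + 24948 = 25270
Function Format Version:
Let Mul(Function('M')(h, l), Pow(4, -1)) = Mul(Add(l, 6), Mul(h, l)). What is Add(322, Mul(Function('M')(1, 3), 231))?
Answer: 25270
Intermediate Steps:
Function('M')(h, l) = Mul(4, h, l, Add(6, l)) (Function('M')(h, l) = Mul(4, Mul(Add(l, 6), Mul(h, l))) = Mul(4, Mul(Add(6, l), Mul(h, l))) = Mul(4, Mul(h, l, Add(6, l))) = Mul(4, h, l, Add(6, l)))
Add(322, Mul(Function('M')(1, 3), 231)) = Add(322, Mul(Mul(4, 1, 3, Add(6, 3)), 231)) = Add(322, Mul(Mul(4, 1, 3, 9), 231)) = Add(322, Mul(108, 231)) = Add(322, 24948) = 25270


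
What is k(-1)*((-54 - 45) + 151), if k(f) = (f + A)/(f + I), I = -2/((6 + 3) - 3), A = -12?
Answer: 507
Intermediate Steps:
I = -⅓ (I = -2/(9 - 3) = -2/6 = -2*⅙ = -⅓ ≈ -0.33333)
k(f) = (-12 + f)/(-⅓ + f) (k(f) = (f - 12)/(f - ⅓) = (-12 + f)/(-⅓ + f))
k(-1)*((-54 - 45) + 151) = (3*(-12 - 1)/(-1 + 3*(-1)))*((-54 - 45) + 151) = (3*(-13)/(-1 - 3))*(-99 + 151) = (3*(-13)/(-4))*52 = (3*(-¼)*(-13))*52 = (39/4)*52 = 507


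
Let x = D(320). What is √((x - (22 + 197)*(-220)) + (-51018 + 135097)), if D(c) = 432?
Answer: √132691 ≈ 364.27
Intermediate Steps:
x = 432
√((x - (22 + 197)*(-220)) + (-51018 + 135097)) = √((432 - (22 + 197)*(-220)) + (-51018 + 135097)) = √((432 - 219*(-220)) + 84079) = √((432 - 1*(-48180)) + 84079) = √((432 + 48180) + 84079) = √(48612 + 84079) = √132691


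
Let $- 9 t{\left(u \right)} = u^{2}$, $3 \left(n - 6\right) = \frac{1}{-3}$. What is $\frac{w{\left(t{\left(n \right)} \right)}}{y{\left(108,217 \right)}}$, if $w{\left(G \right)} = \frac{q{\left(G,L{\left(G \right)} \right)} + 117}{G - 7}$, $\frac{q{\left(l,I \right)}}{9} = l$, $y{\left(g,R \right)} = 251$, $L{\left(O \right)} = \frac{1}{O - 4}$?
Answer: $- \frac{15003}{496478} \approx -0.030219$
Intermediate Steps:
$L{\left(O \right)} = \frac{1}{-4 + O}$
$n = \frac{53}{9}$ ($n = 6 + \frac{1}{3 \left(-3\right)} = 6 + \frac{1}{3} \left(- \frac{1}{3}\right) = 6 - \frac{1}{9} = \frac{53}{9} \approx 5.8889$)
$q{\left(l,I \right)} = 9 l$
$t{\left(u \right)} = - \frac{u^{2}}{9}$
$w{\left(G \right)} = \frac{117 + 9 G}{-7 + G}$ ($w{\left(G \right)} = \frac{9 G + 117}{G - 7} = \frac{117 + 9 G}{-7 + G}$)
$\frac{w{\left(t{\left(n \right)} \right)}}{y{\left(108,217 \right)}} = \frac{9 \frac{1}{-7 - \frac{\left(\frac{53}{9}\right)^{2}}{9}} \left(13 - \frac{\left(\frac{53}{9}\right)^{2}}{9}\right)}{251} = \frac{9 \left(13 - \frac{2809}{729}\right)}{-7 - \frac{2809}{729}} \cdot \frac{1}{251} = 9 \frac{1}{- \frac{7912}{729}} \cdot \frac{6668}{729} \cdot \frac{1}{251} = 9 \left(- \frac{729}{7912}\right) \frac{6668}{729} \cdot \frac{1}{251} = \left(- \frac{15003}{1978}\right) \frac{1}{251} = - \frac{15003}{496478}$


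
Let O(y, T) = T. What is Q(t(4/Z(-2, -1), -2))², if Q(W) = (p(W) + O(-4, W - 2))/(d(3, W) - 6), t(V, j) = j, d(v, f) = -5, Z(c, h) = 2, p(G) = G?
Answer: 36/121 ≈ 0.29752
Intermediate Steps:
Q(W) = 2/11 - 2*W/11 (Q(W) = (W + (W - 2))/(-5 - 6) = (W + (-2 + W))/(-11) = (-2 + 2*W)*(-1/11) = 2/11 - 2*W/11)
Q(t(4/Z(-2, -1), -2))² = (2/11 - 2/11*(-2))² = (2/11 + 4/11)² = (6/11)² = 36/121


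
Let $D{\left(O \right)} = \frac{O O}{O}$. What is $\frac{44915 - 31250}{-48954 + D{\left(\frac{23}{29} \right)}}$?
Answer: $- \frac{396285}{1419643} \approx -0.27914$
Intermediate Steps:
$D{\left(O \right)} = O$ ($D{\left(O \right)} = \frac{O^{2}}{O} = O$)
$\frac{44915 - 31250}{-48954 + D{\left(\frac{23}{29} \right)}} = \frac{44915 - 31250}{-48954 + \frac{23}{29}} = \frac{13665}{-48954 + 23 \cdot \frac{1}{29}} = \frac{13665}{-48954 + \frac{23}{29}} = \frac{13665}{- \frac{1419643}{29}} = 13665 \left(- \frac{29}{1419643}\right) = - \frac{396285}{1419643}$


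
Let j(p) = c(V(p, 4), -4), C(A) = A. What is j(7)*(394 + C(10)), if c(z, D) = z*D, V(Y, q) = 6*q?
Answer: -38784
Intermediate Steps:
c(z, D) = D*z
j(p) = -96 (j(p) = -24*4 = -4*24 = -96)
j(7)*(394 + C(10)) = -96*(394 + 10) = -96*404 = -38784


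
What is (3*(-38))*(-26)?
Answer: 2964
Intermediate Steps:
(3*(-38))*(-26) = -114*(-26) = 2964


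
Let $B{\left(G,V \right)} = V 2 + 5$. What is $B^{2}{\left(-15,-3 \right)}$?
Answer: $1$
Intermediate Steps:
$B{\left(G,V \right)} = 5 + 2 V$ ($B{\left(G,V \right)} = 2 V + 5 = 5 + 2 V$)
$B^{2}{\left(-15,-3 \right)} = \left(5 + 2 \left(-3\right)\right)^{2} = \left(5 - 6\right)^{2} = \left(-1\right)^{2} = 1$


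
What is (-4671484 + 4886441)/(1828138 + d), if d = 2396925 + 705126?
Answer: 214957/4930189 ≈ 0.043600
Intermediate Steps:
d = 3102051
(-4671484 + 4886441)/(1828138 + d) = (-4671484 + 4886441)/(1828138 + 3102051) = 214957/4930189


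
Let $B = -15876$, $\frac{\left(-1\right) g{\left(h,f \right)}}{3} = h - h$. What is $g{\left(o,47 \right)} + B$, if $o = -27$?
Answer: $-15876$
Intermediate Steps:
$g{\left(h,f \right)} = 0$ ($g{\left(h,f \right)} = - 3 \left(h - h\right) = \left(-3\right) 0 = 0$)
$g{\left(o,47 \right)} + B = 0 - 15876 = -15876$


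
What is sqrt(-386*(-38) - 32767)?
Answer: 3*I*sqrt(2011) ≈ 134.53*I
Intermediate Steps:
sqrt(-386*(-38) - 32767) = sqrt(14668 - 32767) = sqrt(-18099) = 3*I*sqrt(2011)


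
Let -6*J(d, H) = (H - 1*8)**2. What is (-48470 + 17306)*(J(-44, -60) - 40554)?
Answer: 1287841912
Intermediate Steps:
J(d, H) = -(-8 + H)**2/6 (J(d, H) = -(H - 1*8)**2/6 = -(H - 8)**2/6 = -(-8 + H)**2/6)
(-48470 + 17306)*(J(-44, -60) - 40554) = (-48470 + 17306)*(-(-8 - 60)**2/6 - 40554) = -31164*(-1/6*(-68)**2 - 40554) = -31164*(-1/6*4624 - 40554) = -31164*(-2312/3 - 40554) = -31164*(-123974/3) = 1287841912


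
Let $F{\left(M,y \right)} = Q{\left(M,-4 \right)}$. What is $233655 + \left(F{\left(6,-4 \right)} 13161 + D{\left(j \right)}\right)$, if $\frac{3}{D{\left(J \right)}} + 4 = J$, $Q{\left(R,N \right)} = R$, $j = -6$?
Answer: $\frac{3126207}{10} \approx 3.1262 \cdot 10^{5}$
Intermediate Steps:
$F{\left(M,y \right)} = M$
$D{\left(J \right)} = \frac{3}{-4 + J}$
$233655 + \left(F{\left(6,-4 \right)} 13161 + D{\left(j \right)}\right) = 233655 + \left(6 \cdot 13161 + \frac{3}{-4 - 6}\right) = 233655 + \left(78966 + \frac{3}{-10}\right) = 233655 + \left(78966 + 3 \left(- \frac{1}{10}\right)\right) = 233655 + \left(78966 - \frac{3}{10}\right) = 233655 + \frac{789657}{10} = \frac{3126207}{10}$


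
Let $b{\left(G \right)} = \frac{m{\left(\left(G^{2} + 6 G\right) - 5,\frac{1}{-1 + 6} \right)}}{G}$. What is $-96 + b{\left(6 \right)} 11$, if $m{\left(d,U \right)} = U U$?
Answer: $- \frac{14389}{150} \approx -95.927$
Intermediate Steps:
$m{\left(d,U \right)} = U^{2}$
$b{\left(G \right)} = \frac{1}{25 G}$ ($b{\left(G \right)} = \frac{\left(\frac{1}{-1 + 6}\right)^{2}}{G} = \frac{\left(\frac{1}{5}\right)^{2}}{G} = \frac{1}{25 G}$)
$-96 + b{\left(6 \right)} 11 = -96 + \frac{1}{25 \cdot 6} \cdot 11 = -96 + \frac{1}{25} \cdot \frac{1}{6} \cdot 11 = -96 + \frac{1}{150} \cdot 11 = -96 + \frac{11}{150} = - \frac{14389}{150}$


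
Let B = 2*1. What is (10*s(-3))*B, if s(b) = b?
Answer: -60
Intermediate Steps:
B = 2
(10*s(-3))*B = (10*(-3))*2 = -30*2 = -60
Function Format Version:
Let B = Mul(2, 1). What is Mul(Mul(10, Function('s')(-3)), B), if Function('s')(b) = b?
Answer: -60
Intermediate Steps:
B = 2
Mul(Mul(10, Function('s')(-3)), B) = Mul(Mul(10, -3), 2) = Mul(-30, 2) = -60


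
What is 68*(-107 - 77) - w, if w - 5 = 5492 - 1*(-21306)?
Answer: -39315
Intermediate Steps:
w = 26803 (w = 5 + (5492 - 1*(-21306)) = 5 + (5492 + 21306) = 5 + 26798 = 26803)
68*(-107 - 77) - w = 68*(-107 - 77) - 1*26803 = 68*(-184) - 26803 = -12512 - 26803 = -39315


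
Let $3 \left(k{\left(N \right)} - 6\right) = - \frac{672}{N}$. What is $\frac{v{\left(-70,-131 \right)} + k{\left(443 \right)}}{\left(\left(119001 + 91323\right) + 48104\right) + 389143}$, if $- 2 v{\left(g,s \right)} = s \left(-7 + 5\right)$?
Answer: $- \frac{18533}{95624651} \approx -0.00019381$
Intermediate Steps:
$v{\left(g,s \right)} = s$ ($v{\left(g,s \right)} = - \frac{s \left(-7 + 5\right)}{2} = - \frac{s \left(-2\right)}{2} = - \frac{\left(-2\right) s}{2} = s$)
$k{\left(N \right)} = 6 - \frac{224}{N}$ ($k{\left(N \right)} = 6 + \frac{\left(-672\right) \frac{1}{N}}{3} = 6 - \frac{224}{N}$)
$\frac{v{\left(-70,-131 \right)} + k{\left(443 \right)}}{\left(\left(119001 + 91323\right) + 48104\right) + 389143} = \frac{-131 + \left(6 - \frac{224}{443}\right)}{\left(\left(119001 + 91323\right) + 48104\right) + 389143} = \frac{-131 + \left(6 - \frac{224}{443}\right)}{\left(210324 + 48104\right) + 389143} = \frac{-131 + \left(6 - \frac{224}{443}\right)}{258428 + 389143} = \frac{-131 + \frac{2434}{443}}{647571} = \left(- \frac{55599}{443}\right) \frac{1}{647571} = - \frac{18533}{95624651}$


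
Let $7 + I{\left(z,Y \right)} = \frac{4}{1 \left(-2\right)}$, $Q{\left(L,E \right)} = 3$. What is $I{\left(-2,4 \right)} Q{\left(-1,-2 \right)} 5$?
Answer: $-135$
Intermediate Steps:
$I{\left(z,Y \right)} = -9$ ($I{\left(z,Y \right)} = -7 + \frac{4}{1 \left(-2\right)} = -7 + \frac{4}{-2} = -7 + 4 \left(- \frac{1}{2}\right) = -7 - 2 = -9$)
$I{\left(-2,4 \right)} Q{\left(-1,-2 \right)} 5 = \left(-9\right) 3 \cdot 5 = \left(-27\right) 5 = -135$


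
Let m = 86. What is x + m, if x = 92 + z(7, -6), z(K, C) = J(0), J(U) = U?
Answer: 178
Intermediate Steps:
z(K, C) = 0
x = 92 (x = 92 + 0 = 92)
x + m = 92 + 86 = 178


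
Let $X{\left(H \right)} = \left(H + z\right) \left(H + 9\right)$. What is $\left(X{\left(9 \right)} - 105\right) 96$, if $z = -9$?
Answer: $-10080$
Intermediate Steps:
$X{\left(H \right)} = \left(-9 + H\right) \left(9 + H\right)$ ($X{\left(H \right)} = \left(H - 9\right) \left(H + 9\right) = \left(-9 + H\right) \left(9 + H\right)$)
$\left(X{\left(9 \right)} - 105\right) 96 = \left(\left(-81 + 9^{2}\right) - 105\right) 96 = \left(\left(-81 + 81\right) - 105\right) 96 = \left(0 - 105\right) 96 = \left(-105\right) 96 = -10080$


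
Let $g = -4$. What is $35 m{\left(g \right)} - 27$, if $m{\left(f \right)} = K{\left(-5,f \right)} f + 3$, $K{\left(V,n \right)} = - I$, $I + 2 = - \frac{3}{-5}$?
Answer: $-118$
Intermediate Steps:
$I = - \frac{7}{5}$ ($I = -2 - \frac{3}{-5} = -2 - - \frac{3}{5} = -2 + \frac{3}{5} = - \frac{7}{5} \approx -1.4$)
$K{\left(V,n \right)} = \frac{7}{5}$ ($K{\left(V,n \right)} = \left(-1\right) \left(- \frac{7}{5}\right) = \frac{7}{5}$)
$m{\left(f \right)} = 3 + \frac{7 f}{5}$ ($m{\left(f \right)} = \frac{7 f}{5} + 3 = 3 + \frac{7 f}{5}$)
$35 m{\left(g \right)} - 27 = 35 \left(3 + \frac{7}{5} \left(-4\right)\right) - 27 = 35 \left(3 - \frac{28}{5}\right) - 27 = 35 \left(- \frac{13}{5}\right) - 27 = -91 - 27 = -118$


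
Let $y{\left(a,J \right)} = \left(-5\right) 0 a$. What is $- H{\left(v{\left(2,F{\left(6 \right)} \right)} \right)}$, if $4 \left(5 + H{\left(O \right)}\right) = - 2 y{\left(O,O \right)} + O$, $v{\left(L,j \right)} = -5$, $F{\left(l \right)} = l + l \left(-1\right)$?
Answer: $\frac{25}{4} \approx 6.25$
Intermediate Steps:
$F{\left(l \right)} = 0$ ($F{\left(l \right)} = l - l = 0$)
$y{\left(a,J \right)} = 0$ ($y{\left(a,J \right)} = 0 a = 0$)
$H{\left(O \right)} = -5 + \frac{O}{4}$ ($H{\left(O \right)} = -5 + \frac{\left(-2\right) 0 + O}{4} = -5 + \frac{0 + O}{4} = -5 + \frac{O}{4}$)
$- H{\left(v{\left(2,F{\left(6 \right)} \right)} \right)} = - (-5 + \frac{1}{4} \left(-5\right)) = - (-5 - \frac{5}{4}) = \left(-1\right) \left(- \frac{25}{4}\right) = \frac{25}{4}$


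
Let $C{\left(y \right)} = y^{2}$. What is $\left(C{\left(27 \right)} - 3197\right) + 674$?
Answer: $-1794$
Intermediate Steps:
$\left(C{\left(27 \right)} - 3197\right) + 674 = \left(27^{2} - 3197\right) + 674 = \left(729 - 3197\right) + 674 = -2468 + 674 = -1794$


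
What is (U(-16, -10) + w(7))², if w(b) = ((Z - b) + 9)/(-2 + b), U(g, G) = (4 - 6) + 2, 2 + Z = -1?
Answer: 1/25 ≈ 0.040000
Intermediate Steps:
Z = -3 (Z = -2 - 1 = -3)
U(g, G) = 0 (U(g, G) = -2 + 2 = 0)
w(b) = (6 - b)/(-2 + b) (w(b) = ((-3 - b) + 9)/(-2 + b) = (6 - b)/(-2 + b))
(U(-16, -10) + w(7))² = (0 + (6 - 1*7)/(-2 + 7))² = (0 + (6 - 7)/5)² = (0 + (⅕)*(-1))² = (0 - ⅕)² = (-⅕)² = 1/25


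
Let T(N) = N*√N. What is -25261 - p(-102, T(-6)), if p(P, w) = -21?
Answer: -25240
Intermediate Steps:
T(N) = N^(3/2)
-25261 - p(-102, T(-6)) = -25261 - 1*(-21) = -25261 + 21 = -25240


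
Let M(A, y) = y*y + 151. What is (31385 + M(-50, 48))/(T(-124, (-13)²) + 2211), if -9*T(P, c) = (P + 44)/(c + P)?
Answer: 2741040/179107 ≈ 15.304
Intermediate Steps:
M(A, y) = 151 + y² (M(A, y) = y² + 151 = 151 + y²)
T(P, c) = -(44 + P)/(9*(P + c)) (T(P, c) = -(P + 44)/(9*(c + P)) = -(44 + P)/(9*(P + c)))
(31385 + M(-50, 48))/(T(-124, (-13)²) + 2211) = (31385 + (151 + 48²))/((-44 - 1*(-124))/(9*(-124 + (-13)²)) + 2211) = (31385 + (151 + 2304))/((-44 + 124)/(9*(-124 + 169)) + 2211) = (31385 + 2455)/((⅑)*80/45 + 2211) = 33840/((⅑)*(1/45)*80 + 2211) = 33840/(16/81 + 2211) = 33840/(179107/81) = 33840*(81/179107) = 2741040/179107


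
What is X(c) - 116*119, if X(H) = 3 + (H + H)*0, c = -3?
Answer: -13801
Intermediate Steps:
X(H) = 3 (X(H) = 3 + (2*H)*0 = 3 + 0 = 3)
X(c) - 116*119 = 3 - 116*119 = 3 - 13804 = -13801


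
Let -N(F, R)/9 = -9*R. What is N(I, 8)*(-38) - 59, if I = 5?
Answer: -24683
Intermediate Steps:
N(F, R) = 81*R (N(F, R) = -(-81)*R = 81*R)
N(I, 8)*(-38) - 59 = (81*8)*(-38) - 59 = 648*(-38) - 59 = -24624 - 59 = -24683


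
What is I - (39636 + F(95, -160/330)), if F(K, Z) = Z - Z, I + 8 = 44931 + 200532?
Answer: 205819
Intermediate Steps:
I = 245455 (I = -8 + (44931 + 200532) = -8 + 245463 = 245455)
F(K, Z) = 0
I - (39636 + F(95, -160/330)) = 245455 - (39636 + 0) = 245455 - 1*39636 = 245455 - 39636 = 205819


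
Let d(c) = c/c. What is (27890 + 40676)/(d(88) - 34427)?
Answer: -34283/17213 ≈ -1.9917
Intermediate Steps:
d(c) = 1
(27890 + 40676)/(d(88) - 34427) = (27890 + 40676)/(1 - 34427) = 68566/(-34426) = 68566*(-1/34426) = -34283/17213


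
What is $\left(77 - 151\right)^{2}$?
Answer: $5476$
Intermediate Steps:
$\left(77 - 151\right)^{2} = \left(-74\right)^{2} = 5476$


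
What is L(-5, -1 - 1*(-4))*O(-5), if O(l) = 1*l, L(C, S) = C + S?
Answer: 10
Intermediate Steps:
O(l) = l
L(-5, -1 - 1*(-4))*O(-5) = (-5 + (-1 - 1*(-4)))*(-5) = (-5 + (-1 + 4))*(-5) = (-5 + 3)*(-5) = -2*(-5) = 10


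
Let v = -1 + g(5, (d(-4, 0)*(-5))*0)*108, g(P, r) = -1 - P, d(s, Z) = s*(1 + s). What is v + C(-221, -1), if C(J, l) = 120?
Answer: -529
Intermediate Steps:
v = -649 (v = -1 + (-1 - 1*5)*108 = -1 + (-1 - 5)*108 = -1 - 6*108 = -1 - 648 = -649)
v + C(-221, -1) = -649 + 120 = -529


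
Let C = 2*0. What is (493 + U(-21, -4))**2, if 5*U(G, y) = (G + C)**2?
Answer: 8444836/25 ≈ 3.3779e+5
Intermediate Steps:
C = 0
U(G, y) = G**2/5 (U(G, y) = (G + 0)**2/5 = G**2/5)
(493 + U(-21, -4))**2 = (493 + (1/5)*(-21)**2)**2 = (493 + (1/5)*441)**2 = (493 + 441/5)**2 = (2906/5)**2 = 8444836/25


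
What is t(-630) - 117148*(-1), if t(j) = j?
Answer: 116518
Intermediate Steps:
t(-630) - 117148*(-1) = -630 - 117148*(-1) = -630 - 1*(-117148) = -630 + 117148 = 116518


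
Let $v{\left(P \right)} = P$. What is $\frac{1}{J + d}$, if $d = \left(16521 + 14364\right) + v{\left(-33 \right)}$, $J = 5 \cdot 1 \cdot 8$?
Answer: $\frac{1}{30892} \approx 3.2371 \cdot 10^{-5}$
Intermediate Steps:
$J = 40$ ($J = 5 \cdot 8 = 40$)
$d = 30852$ ($d = \left(16521 + 14364\right) - 33 = 30885 - 33 = 30852$)
$\frac{1}{J + d} = \frac{1}{40 + 30852} = \frac{1}{30892}$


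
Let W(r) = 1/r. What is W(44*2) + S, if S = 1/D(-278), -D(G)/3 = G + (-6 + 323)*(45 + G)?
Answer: 222505/19572696 ≈ 0.011368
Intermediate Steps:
D(G) = -42795 - 954*G (D(G) = -3*(G + (-6 + 323)*(45 + G)) = -3*(G + 317*(45 + G)) = -3*(G + (14265 + 317*G)) = -3*(14265 + 318*G) = -42795 - 954*G)
S = 1/222417 (S = 1/(-42795 - 954*(-278)) = 1/(-42795 + 265212) = 1/222417 ≈ 4.4961e-6)
W(44*2) + S = 1/(44*2) + 1/222417 = 1/88 + 1/222417 = 222505/19572696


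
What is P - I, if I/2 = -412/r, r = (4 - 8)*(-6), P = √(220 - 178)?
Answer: 103/3 + √42 ≈ 40.814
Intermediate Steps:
P = √42 ≈ 6.4807
r = 24 (r = -4*(-6) = 24)
I = -103/3 (I = 2*(-412/24) = 2*(-412*1/24) = 2*(-103/6) = -103/3 ≈ -34.333)
P - I = √42 - 1*(-103/3) = √42 + 103/3 = 103/3 + √42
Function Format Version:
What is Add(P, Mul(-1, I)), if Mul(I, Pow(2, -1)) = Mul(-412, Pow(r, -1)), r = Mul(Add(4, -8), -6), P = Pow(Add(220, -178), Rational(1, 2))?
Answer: Add(Rational(103, 3), Pow(42, Rational(1, 2))) ≈ 40.814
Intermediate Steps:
P = Pow(42, Rational(1, 2)) ≈ 6.4807
r = 24 (r = Mul(-4, -6) = 24)
I = Rational(-103, 3) (I = Mul(2, Mul(-412, Pow(24, -1))) = Mul(2, Mul(-412, Rational(1, 24))) = Mul(2, Rational(-103, 6)) = Rational(-103, 3) ≈ -34.333)
Add(P, Mul(-1, I)) = Add(Pow(42, Rational(1, 2)), Mul(-1, Rational(-103, 3))) = Add(Pow(42, Rational(1, 2)), Rational(103, 3)) = Add(Rational(103, 3), Pow(42, Rational(1, 2)))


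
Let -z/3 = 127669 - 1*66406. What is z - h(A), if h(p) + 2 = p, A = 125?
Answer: -183912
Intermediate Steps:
h(p) = -2 + p
z = -183789 (z = -3*(127669 - 1*66406) = -3*(127669 - 66406) = -3*61263 = -183789)
z - h(A) = -183789 - (-2 + 125) = -183789 - 1*123 = -183789 - 123 = -183912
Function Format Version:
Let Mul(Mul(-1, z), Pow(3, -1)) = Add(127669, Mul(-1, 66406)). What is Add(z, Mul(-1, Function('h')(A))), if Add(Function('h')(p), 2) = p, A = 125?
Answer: -183912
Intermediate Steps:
Function('h')(p) = Add(-2, p)
z = -183789 (z = Mul(-3, Add(127669, Mul(-1, 66406))) = Mul(-3, Add(127669, -66406)) = Mul(-3, 61263) = -183789)
Add(z, Mul(-1, Function('h')(A))) = Add(-183789, Mul(-1, Add(-2, 125))) = Add(-183789, Mul(-1, 123)) = Add(-183789, -123) = -183912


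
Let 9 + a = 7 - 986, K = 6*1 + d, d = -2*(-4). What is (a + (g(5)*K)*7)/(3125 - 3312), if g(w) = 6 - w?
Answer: 890/187 ≈ 4.7594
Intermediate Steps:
d = 8
K = 14 (K = 6*1 + 8 = 6 + 8 = 14)
a = -988 (a = -9 + (7 - 986) = -9 - 979 = -988)
(a + (g(5)*K)*7)/(3125 - 3312) = (-988 + ((6 - 1*5)*14)*7)/(3125 - 3312) = (-988 + ((6 - 5)*14)*7)/(-187) = (-988 + (1*14)*7)*(-1/187) = (-988 + 14*7)*(-1/187) = (-988 + 98)*(-1/187) = -890*(-1/187) = 890/187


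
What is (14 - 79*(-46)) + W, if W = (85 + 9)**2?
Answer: 12484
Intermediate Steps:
W = 8836 (W = 94**2 = 8836)
(14 - 79*(-46)) + W = (14 - 79*(-46)) + 8836 = (14 + 3634) + 8836 = 3648 + 8836 = 12484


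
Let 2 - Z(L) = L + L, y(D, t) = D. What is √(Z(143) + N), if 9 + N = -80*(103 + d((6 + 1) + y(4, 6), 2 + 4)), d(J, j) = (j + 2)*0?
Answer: I*√8533 ≈ 92.374*I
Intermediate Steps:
Z(L) = 2 - 2*L (Z(L) = 2 - (L + L) = 2 - 2*L)
d(J, j) = 0 (d(J, j) = (2 + j)*0 = 0)
N = -8249 (N = -9 - 80*(103 + 0) = -9 - 80*103 = -9 - 8240 = -8249)
√(Z(143) + N) = √((2 - 2*143) - 8249) = √((2 - 286) - 8249) = √(-284 - 8249) = √(-8533) = I*√8533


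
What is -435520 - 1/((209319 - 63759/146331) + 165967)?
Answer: -7972325984627657/18305303969 ≈ -4.3552e+5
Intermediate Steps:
-435520 - 1/((209319 - 63759/146331) + 165967) = -435520 - 1/((209319 - 63759*1/146331) + 165967) = -435520 - 1/((209319 - 21253/48777) + 165967) = -435520 - 1/(10209931610/48777 + 165967) = -435520 - 1/18305303969/48777 = -435520 - 1*48777/18305303969 = -435520 - 48777/18305303969 = -7972325984627657/18305303969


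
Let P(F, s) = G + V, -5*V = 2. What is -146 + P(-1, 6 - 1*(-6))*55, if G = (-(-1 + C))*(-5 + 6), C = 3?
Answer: -278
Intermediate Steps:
V = -2/5 (V = -1/5*2 = -2/5 ≈ -0.40000)
G = -2 (G = (-(-1 + 3))*(-5 + 6) = -1*2*1 = -2*1 = -2)
P(F, s) = -12/5 (P(F, s) = -2 - 2/5 = -12/5)
-146 + P(-1, 6 - 1*(-6))*55 = -146 - 12/5*55 = -146 - 132 = -278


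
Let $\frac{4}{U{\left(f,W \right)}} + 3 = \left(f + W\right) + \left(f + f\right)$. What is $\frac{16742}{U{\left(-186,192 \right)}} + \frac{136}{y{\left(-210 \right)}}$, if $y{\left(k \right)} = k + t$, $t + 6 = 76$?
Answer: $- \frac{108111533}{70} \approx -1.5445 \cdot 10^{6}$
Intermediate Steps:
$t = 70$ ($t = -6 + 76 = 70$)
$U{\left(f,W \right)} = \frac{4}{-3 + W + 3 f}$ ($U{\left(f,W \right)} = \frac{4}{-3 + \left(\left(f + W\right) + \left(f + f\right)\right)} = \frac{4}{-3 + \left(\left(W + f\right) + 2 f\right)} = \frac{4}{-3 + \left(W + 3 f\right)} = \frac{4}{-3 + W + 3 f}$)
$y{\left(k \right)} = 70 + k$ ($y{\left(k \right)} = k + 70 = 70 + k$)
$\frac{16742}{U{\left(-186,192 \right)}} + \frac{136}{y{\left(-210 \right)}} = \frac{16742}{4 \frac{1}{-3 + 192 + 3 \left(-186\right)}} + \frac{136}{70 - 210} = \frac{16742}{4 \frac{1}{-3 + 192 - 558}} + \frac{136}{-140} = \frac{16742}{4 \frac{1}{-369}} + 136 \left(- \frac{1}{140}\right) = \frac{16742}{4 \left(- \frac{1}{369}\right)} - \frac{34}{35} = \frac{16742}{- \frac{4}{369}} - \frac{34}{35} = 16742 \left(- \frac{369}{4}\right) - \frac{34}{35} = - \frac{3088899}{2} - \frac{34}{35} = - \frac{108111533}{70}$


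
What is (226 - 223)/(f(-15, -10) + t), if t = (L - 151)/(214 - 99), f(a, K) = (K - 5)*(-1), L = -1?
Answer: 345/1573 ≈ 0.21933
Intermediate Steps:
f(a, K) = 5 - K (f(a, K) = (-5 + K)*(-1) = 5 - K)
t = -152/115 (t = (-1 - 151)/(214 - 99) = -152/115 ≈ -1.3217)
(226 - 223)/(f(-15, -10) + t) = (226 - 223)/((5 - 1*(-10)) - 152/115) = 3/((5 + 10) - 152/115) = 3/(15 - 152/115) = 3/(1573/115) = 3*(115/1573) = 345/1573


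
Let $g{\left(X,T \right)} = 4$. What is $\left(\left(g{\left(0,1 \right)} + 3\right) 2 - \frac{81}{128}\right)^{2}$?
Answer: $\frac{2927521}{16384} \approx 178.68$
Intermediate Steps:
$\left(\left(g{\left(0,1 \right)} + 3\right) 2 - \frac{81}{128}\right)^{2} = \left(\left(4 + 3\right) 2 - \frac{81}{128}\right)^{2} = \left(7 \cdot 2 - \frac{81}{128}\right)^{2} = \left(14 - \frac{81}{128}\right)^{2} = \left(\frac{1711}{128}\right)^{2} = \frac{2927521}{16384}$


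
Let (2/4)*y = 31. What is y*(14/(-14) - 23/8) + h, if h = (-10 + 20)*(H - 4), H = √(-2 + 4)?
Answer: -1121/4 + 10*√2 ≈ -266.11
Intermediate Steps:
H = √2 ≈ 1.4142
h = -40 + 10*√2 (h = (-10 + 20)*(√2 - 4) = 10*(-4 + √2) = -40 + 10*√2 ≈ -25.858)
y = 62 (y = 2*31 = 62)
y*(14/(-14) - 23/8) + h = 62*(14/(-14) - 23/8) + (-40 + 10*√2) = 62*(14*(-1/14) - 23*⅛) + (-40 + 10*√2) = 62*(-1 - 23/8) + (-40 + 10*√2) = 62*(-31/8) + (-40 + 10*√2) = -961/4 + (-40 + 10*√2) = -1121/4 + 10*√2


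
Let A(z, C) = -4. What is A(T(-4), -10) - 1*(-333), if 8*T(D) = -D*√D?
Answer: 329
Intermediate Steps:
T(D) = -D^(3/2)/8 (T(D) = (-D*√D)/8 = (-D^(3/2))/8 = -D^(3/2)/8)
A(T(-4), -10) - 1*(-333) = -4 - 1*(-333) = -4 + 333 = 329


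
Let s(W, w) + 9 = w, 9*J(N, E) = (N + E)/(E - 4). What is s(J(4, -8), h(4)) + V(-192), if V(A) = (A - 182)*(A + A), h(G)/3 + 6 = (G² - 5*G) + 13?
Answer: 143616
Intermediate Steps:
h(G) = 21 - 15*G + 3*G² (h(G) = -18 + 3*((G² - 5*G) + 13) = -18 + 3*(13 + G² - 5*G) = -18 + (39 - 15*G + 3*G²) = 21 - 15*G + 3*G²)
J(N, E) = (E + N)/(9*(-4 + E)) (J(N, E) = ((N + E)/(E - 4))/9 = ((E + N)/(-4 + E))/9 = (E + N)/(9*(-4 + E)))
s(W, w) = -9 + w
V(A) = 2*A*(-182 + A) (V(A) = (-182 + A)*(2*A) = 2*A*(-182 + A))
s(J(4, -8), h(4)) + V(-192) = (-9 + (21 - 15*4 + 3*4²)) + 2*(-192)*(-182 - 192) = (-9 + (21 - 60 + 3*16)) + 2*(-192)*(-374) = (-9 + (21 - 60 + 48)) + 143616 = (-9 + 9) + 143616 = 0 + 143616 = 143616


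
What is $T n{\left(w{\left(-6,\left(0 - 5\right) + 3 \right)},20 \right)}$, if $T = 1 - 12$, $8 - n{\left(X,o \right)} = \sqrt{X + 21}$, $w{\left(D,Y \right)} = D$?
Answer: $-88 + 11 \sqrt{15} \approx -45.397$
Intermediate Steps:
$n{\left(X,o \right)} = 8 - \sqrt{21 + X}$ ($n{\left(X,o \right)} = 8 - \sqrt{X + 21} = 8 - \sqrt{21 + X}$)
$T = -11$ ($T = 1 - 12 = -11$)
$T n{\left(w{\left(-6,\left(0 - 5\right) + 3 \right)},20 \right)} = - 11 \left(8 - \sqrt{21 - 6}\right) = - 11 \left(8 - \sqrt{15}\right) = -88 + 11 \sqrt{15}$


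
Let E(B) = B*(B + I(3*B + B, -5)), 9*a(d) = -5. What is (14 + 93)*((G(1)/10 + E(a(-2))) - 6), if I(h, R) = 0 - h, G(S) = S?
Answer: -197201/270 ≈ -730.37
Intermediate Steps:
a(d) = -5/9 (a(d) = (1/9)*(-5) = -5/9)
I(h, R) = -h
E(B) = -3*B**2 (E(B) = B*(B - (3*B + B)) = B*(B - 4*B) = B*(-3*B) = -3*B**2)
(14 + 93)*((G(1)/10 + E(a(-2))) - 6) = (14 + 93)*((1/10 - 3*(-5/9)**2) - 6) = 107*((1*(1/10) - 3*25/81) - 6) = 107*((1/10 - 25/27) - 6) = 107*(-223/270 - 6) = 107*(-1843/270) = -197201/270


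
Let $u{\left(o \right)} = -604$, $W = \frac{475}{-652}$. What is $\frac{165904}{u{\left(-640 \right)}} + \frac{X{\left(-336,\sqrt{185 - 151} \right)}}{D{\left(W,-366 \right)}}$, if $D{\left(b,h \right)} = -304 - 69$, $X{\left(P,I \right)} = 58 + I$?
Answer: $- \frac{15479306}{56323} - \frac{\sqrt{34}}{373} \approx -274.85$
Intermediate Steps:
$W = - \frac{475}{652}$ ($W = 475 \left(- \frac{1}{652}\right) = - \frac{475}{652} \approx -0.72853$)
$D{\left(b,h \right)} = -373$
$\frac{165904}{u{\left(-640 \right)}} + \frac{X{\left(-336,\sqrt{185 - 151} \right)}}{D{\left(W,-366 \right)}} = \frac{165904}{-604} + \frac{58 + \sqrt{185 - 151}}{-373} = 165904 \left(- \frac{1}{604}\right) + \left(58 + \sqrt{34}\right) \left(- \frac{1}{373}\right) = - \frac{41476}{151} - \left(\frac{58}{373} + \frac{\sqrt{34}}{373}\right) = - \frac{15479306}{56323} - \frac{\sqrt{34}}{373}$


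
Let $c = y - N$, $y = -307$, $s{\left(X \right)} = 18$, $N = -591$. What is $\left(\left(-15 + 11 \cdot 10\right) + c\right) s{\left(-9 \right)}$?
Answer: $6822$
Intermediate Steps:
$c = 284$ ($c = -307 - -591 = -307 + 591 = 284$)
$\left(\left(-15 + 11 \cdot 10\right) + c\right) s{\left(-9 \right)} = \left(\left(-15 + 11 \cdot 10\right) + 284\right) 18 = \left(\left(-15 + 110\right) + 284\right) 18 = \left(95 + 284\right) 18 = 379 \cdot 18 = 6822$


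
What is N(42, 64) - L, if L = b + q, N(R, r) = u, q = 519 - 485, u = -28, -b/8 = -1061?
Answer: -8550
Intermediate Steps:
b = 8488 (b = -8*(-1061) = 8488)
q = 34
N(R, r) = -28
L = 8522 (L = 8488 + 34 = 8522)
N(42, 64) - L = -28 - 1*8522 = -28 - 8522 = -8550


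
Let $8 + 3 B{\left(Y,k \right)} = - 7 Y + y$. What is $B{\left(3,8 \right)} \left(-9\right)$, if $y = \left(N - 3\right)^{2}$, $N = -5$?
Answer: $-105$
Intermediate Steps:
$y = 64$ ($y = \left(-5 - 3\right)^{2} = \left(-8\right)^{2} = 64$)
$B{\left(Y,k \right)} = \frac{56}{3} - \frac{7 Y}{3}$ ($B{\left(Y,k \right)} = - \frac{8}{3} + \frac{- 7 Y + 64}{3} = - \frac{8}{3} + \frac{64 - 7 Y}{3} = - \frac{8}{3} - \left(- \frac{64}{3} + \frac{7 Y}{3}\right) = \frac{56}{3} - \frac{7 Y}{3}$)
$B{\left(3,8 \right)} \left(-9\right) = \left(\frac{56}{3} - 7\right) \left(-9\right) = \frac{35}{3} \left(-9\right) = -105$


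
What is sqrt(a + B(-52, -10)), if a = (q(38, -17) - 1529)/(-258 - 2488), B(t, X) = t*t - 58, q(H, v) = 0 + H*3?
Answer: sqrt(19956090926)/2746 ≈ 51.444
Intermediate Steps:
q(H, v) = 3*H (q(H, v) = 0 + 3*H = 3*H)
B(t, X) = -58 + t**2 (B(t, X) = t**2 - 58 = -58 + t**2)
a = 1415/2746 (a = (3*38 - 1529)/(-258 - 2488) = (114 - 1529)/(-2746) = -1415*(-1/2746) = 1415/2746 ≈ 0.51530)
sqrt(a + B(-52, -10)) = sqrt(1415/2746 + (-58 + (-52)**2)) = sqrt(1415/2746 + (-58 + 2704)) = sqrt(1415/2746 + 2646) = sqrt(7267331/2746) = sqrt(19956090926)/2746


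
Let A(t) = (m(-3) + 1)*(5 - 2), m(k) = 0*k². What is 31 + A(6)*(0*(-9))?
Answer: 31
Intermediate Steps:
m(k) = 0
A(t) = 3 (A(t) = (0 + 1)*(5 - 2) = 1*3 = 3)
31 + A(6)*(0*(-9)) = 31 + 3*(0*(-9)) = 31 + 3*0 = 31 + 0 = 31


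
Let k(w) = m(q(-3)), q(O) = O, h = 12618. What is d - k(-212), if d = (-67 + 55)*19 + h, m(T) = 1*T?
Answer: 12393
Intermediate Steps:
m(T) = T
d = 12390 (d = (-67 + 55)*19 + 12618 = -12*19 + 12618 = -228 + 12618 = 12390)
k(w) = -3
d - k(-212) = 12390 - 1*(-3) = 12390 + 3 = 12393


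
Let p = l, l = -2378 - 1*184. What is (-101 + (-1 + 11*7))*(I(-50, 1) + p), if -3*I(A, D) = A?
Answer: 190900/3 ≈ 63633.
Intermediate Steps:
I(A, D) = -A/3
l = -2562 (l = -2378 - 184 = -2562)
p = -2562
(-101 + (-1 + 11*7))*(I(-50, 1) + p) = (-101 + (-1 + 11*7))*(-⅓*(-50) - 2562) = (-101 + (-1 + 77))*(50/3 - 2562) = (-101 + 76)*(-7636/3) = -25*(-7636/3) = 190900/3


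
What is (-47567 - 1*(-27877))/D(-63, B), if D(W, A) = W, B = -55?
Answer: 19690/63 ≈ 312.54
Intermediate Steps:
(-47567 - 1*(-27877))/D(-63, B) = (-47567 - 1*(-27877))/(-63) = (-47567 + 27877)*(-1/63) = -19690*(-1/63) = 19690/63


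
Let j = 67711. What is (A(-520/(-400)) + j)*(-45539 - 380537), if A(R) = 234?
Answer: -28949733820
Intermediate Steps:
(A(-520/(-400)) + j)*(-45539 - 380537) = (234 + 67711)*(-45539 - 380537) = 67945*(-426076) = -28949733820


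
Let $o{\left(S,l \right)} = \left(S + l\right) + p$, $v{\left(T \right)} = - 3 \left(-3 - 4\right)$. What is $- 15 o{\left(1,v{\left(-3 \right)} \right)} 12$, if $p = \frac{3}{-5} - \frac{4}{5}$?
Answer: $-3708$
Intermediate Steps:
$p = - \frac{7}{5}$ ($p = 3 \left(- \frac{1}{5}\right) - \frac{4}{5} = - \frac{3}{5} - \frac{4}{5} = - \frac{7}{5} \approx -1.4$)
$v{\left(T \right)} = 21$ ($v{\left(T \right)} = \left(-3\right) \left(-7\right) = 21$)
$o{\left(S,l \right)} = - \frac{7}{5} + S + l$ ($o{\left(S,l \right)} = \left(S + l\right) - \frac{7}{5} = - \frac{7}{5} + S + l$)
$- 15 o{\left(1,v{\left(-3 \right)} \right)} 12 = - 15 \left(- \frac{7}{5} + 1 + 21\right) 12 = \left(-15\right) \frac{103}{5} \cdot 12 = \left(-309\right) 12 = -3708$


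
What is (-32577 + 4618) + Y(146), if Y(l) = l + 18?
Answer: -27795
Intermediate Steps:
Y(l) = 18 + l
(-32577 + 4618) + Y(146) = (-32577 + 4618) + (18 + 146) = -27959 + 164 = -27795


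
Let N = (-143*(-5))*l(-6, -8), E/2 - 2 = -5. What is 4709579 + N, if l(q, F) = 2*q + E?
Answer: 4696709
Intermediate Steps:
E = -6 (E = 4 + 2*(-5) = 4 - 10 = -6)
l(q, F) = -6 + 2*q (l(q, F) = 2*q - 6 = -6 + 2*q)
N = -12870 (N = (-143*(-5))*(-6 + 2*(-6)) = 715*(-6 - 12) = 715*(-18) = -12870)
4709579 + N = 4709579 - 12870 = 4696709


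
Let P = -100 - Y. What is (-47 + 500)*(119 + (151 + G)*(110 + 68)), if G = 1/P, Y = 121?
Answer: 2702670027/221 ≈ 1.2229e+7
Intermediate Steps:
P = -221 (P = -100 - 1*121 = -100 - 121 = -221)
G = -1/221 (G = 1/(-221) = -1/221 ≈ -0.0045249)
(-47 + 500)*(119 + (151 + G)*(110 + 68)) = (-47 + 500)*(119 + (151 - 1/221)*(110 + 68)) = 453*(119 + (33370/221)*178) = 453*(119 + 5939860/221) = 453*(5966159/221) = 2702670027/221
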